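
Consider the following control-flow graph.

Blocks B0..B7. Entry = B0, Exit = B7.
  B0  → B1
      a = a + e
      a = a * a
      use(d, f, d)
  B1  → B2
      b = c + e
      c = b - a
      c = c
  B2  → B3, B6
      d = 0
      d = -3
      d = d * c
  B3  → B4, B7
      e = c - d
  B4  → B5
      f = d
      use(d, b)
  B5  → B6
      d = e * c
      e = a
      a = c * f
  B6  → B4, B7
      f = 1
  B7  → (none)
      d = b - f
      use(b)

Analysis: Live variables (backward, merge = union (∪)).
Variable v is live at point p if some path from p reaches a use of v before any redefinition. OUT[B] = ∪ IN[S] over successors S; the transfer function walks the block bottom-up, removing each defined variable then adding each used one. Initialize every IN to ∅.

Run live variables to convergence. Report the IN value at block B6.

Converged values:
  B0:   IN={a, c, d, e, f}   OUT={a, c, e, f}
  B1:   IN={a, c, e, f}   OUT={a, b, c, e, f}
  B2:   IN={a, b, c, e, f}   OUT={a, b, c, d, e, f}
  B3:   IN={a, b, c, d, f}   OUT={a, b, c, d, e, f}
  B4:   IN={a, b, c, d, e}   OUT={a, b, c, e, f}
  B5:   IN={a, b, c, e, f}   OUT={a, b, c, d, e}
  B6:   IN={a, b, c, d, e}   OUT={a, b, c, d, e, f}
  B7:   IN={b, f}   OUT={}

Merge at B6: OUT[B6] = IN[B4] ⊔ IN[B7] = {a, b, c, d, e, f}
Applying B6's transfer function to that OUT value gives IN[B6] (row B6 above).

Answer: {a, b, c, d, e}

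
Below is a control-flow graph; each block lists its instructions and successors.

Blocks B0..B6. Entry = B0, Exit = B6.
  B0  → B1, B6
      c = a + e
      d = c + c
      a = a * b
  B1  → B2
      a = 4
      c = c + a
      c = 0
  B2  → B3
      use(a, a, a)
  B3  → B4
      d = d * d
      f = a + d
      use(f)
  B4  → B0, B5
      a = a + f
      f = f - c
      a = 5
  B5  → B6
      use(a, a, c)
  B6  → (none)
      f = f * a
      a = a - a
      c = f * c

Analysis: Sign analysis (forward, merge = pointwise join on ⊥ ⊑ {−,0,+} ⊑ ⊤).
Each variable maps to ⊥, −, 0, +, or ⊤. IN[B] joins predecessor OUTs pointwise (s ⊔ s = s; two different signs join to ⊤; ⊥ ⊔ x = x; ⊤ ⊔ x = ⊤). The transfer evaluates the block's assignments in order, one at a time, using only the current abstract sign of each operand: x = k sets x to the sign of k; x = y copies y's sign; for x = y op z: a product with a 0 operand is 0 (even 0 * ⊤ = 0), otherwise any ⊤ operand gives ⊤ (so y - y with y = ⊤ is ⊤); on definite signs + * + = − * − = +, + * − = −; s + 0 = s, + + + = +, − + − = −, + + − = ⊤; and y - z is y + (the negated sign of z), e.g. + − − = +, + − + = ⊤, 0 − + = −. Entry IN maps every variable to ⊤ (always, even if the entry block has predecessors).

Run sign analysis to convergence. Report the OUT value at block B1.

Answer: {a: +, b: ⊤, c: 0, d: ⊤, e: ⊤, f: ⊤}

Derivation:
Fixpoint table:
  B0:   IN=(all ⊤)   OUT=(all ⊤)
  B1:   IN=(all ⊤)   OUT={a:+, c:0; rest ⊤}
  B2:   IN={a:+, c:0; rest ⊤}   OUT={a:+, c:0; rest ⊤}
  B3:   IN={a:+, c:0; rest ⊤}   OUT={a:+, c:0; rest ⊤}
  B4:   IN={a:+, c:0; rest ⊤}   OUT={a:+, c:0; rest ⊤}
  B5:   IN={a:+, c:0; rest ⊤}   OUT={a:+, c:0; rest ⊤}
  B6:   IN=(all ⊤)   OUT=(all ⊤)

Merge at B1: IN[B1] = OUT[B0] = {a: ⊤, b: ⊤, c: ⊤, d: ⊤, e: ⊤, f: ⊤}
Applying B1's transfer function to that IN value gives OUT[B1] (row B1 above).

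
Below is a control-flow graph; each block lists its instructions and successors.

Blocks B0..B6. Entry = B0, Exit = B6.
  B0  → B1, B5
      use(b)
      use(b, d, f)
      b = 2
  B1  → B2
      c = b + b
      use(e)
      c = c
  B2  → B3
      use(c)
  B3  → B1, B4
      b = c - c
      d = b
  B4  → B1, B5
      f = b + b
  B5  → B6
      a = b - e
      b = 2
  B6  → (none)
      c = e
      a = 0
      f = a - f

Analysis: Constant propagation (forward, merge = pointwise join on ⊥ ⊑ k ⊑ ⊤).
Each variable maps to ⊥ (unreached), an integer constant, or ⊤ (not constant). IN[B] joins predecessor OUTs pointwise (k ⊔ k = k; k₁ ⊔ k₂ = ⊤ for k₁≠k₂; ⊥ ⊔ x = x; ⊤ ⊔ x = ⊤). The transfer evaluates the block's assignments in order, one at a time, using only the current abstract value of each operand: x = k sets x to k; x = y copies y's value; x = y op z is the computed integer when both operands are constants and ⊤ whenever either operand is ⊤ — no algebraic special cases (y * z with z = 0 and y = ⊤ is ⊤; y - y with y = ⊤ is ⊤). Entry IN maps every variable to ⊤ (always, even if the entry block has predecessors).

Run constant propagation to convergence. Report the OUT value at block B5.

Converged values:
  B0:  IN=(all ⊤)  OUT={b:2; rest ⊤}
  B1:  IN=(all ⊤)  OUT=(all ⊤)
  B2:  IN=(all ⊤)  OUT=(all ⊤)
  B3:  IN=(all ⊤)  OUT=(all ⊤)
  B4:  IN=(all ⊤)  OUT=(all ⊤)
  B5:  IN=(all ⊤)  OUT={b:2; rest ⊤}
  B6:  IN={b:2; rest ⊤}  OUT={a:0, b:2; rest ⊤}

Merge at B5: IN[B5] = OUT[B0] ⊔ OUT[B4] = {a: ⊤, b: ⊤, c: ⊤, d: ⊤, e: ⊤, f: ⊤}
Applying B5's transfer function to that IN value gives OUT[B5] (row B5 above).

Answer: {a: ⊤, b: 2, c: ⊤, d: ⊤, e: ⊤, f: ⊤}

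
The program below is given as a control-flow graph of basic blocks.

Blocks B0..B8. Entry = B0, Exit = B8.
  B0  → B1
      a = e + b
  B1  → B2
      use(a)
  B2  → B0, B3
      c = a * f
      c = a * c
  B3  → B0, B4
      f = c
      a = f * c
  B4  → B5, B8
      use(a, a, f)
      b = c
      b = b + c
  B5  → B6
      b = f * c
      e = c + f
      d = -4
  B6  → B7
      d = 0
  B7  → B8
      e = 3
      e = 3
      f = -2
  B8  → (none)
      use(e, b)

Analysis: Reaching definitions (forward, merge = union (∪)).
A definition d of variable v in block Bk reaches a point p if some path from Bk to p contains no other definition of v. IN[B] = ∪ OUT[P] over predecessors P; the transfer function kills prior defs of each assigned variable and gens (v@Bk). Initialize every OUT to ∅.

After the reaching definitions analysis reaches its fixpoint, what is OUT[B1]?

Answer: {a@B0, c@B2, f@B3}

Working:
Per-block solution:
  B0: | IN={a@B0, a@B3, c@B2, f@B3} | OUT={a@B0, c@B2, f@B3}
  B1: | IN={a@B0, c@B2, f@B3} | OUT={a@B0, c@B2, f@B3}
  B2: | IN={a@B0, c@B2, f@B3} | OUT={a@B0, c@B2, f@B3}
  B3: | IN={a@B0, c@B2, f@B3} | OUT={a@B3, c@B2, f@B3}
  B4: | IN={a@B3, c@B2, f@B3} | OUT={a@B3, b@B4, c@B2, f@B3}
  B5: | IN={a@B3, b@B4, c@B2, f@B3} | OUT={a@B3, b@B5, c@B2, d@B5, e@B5, f@B3}
  B6: | IN={a@B3, b@B5, c@B2, d@B5, e@B5, f@B3} | OUT={a@B3, b@B5, c@B2, d@B6, e@B5, f@B3}
  B7: | IN={a@B3, b@B5, c@B2, d@B6, e@B5, f@B3} | OUT={a@B3, b@B5, c@B2, d@B6, e@B7, f@B7}
  B8: | IN={a@B3, b@B4, b@B5, c@B2, d@B6, e@B7, f@B3, f@B7} | OUT={a@B3, b@B4, b@B5, c@B2, d@B6, e@B7, f@B3, f@B7}

Merge at B1: IN[B1] = OUT[B0] = {a@B0, c@B2, f@B3}
Applying B1's transfer function to that IN value gives OUT[B1] (row B1 above).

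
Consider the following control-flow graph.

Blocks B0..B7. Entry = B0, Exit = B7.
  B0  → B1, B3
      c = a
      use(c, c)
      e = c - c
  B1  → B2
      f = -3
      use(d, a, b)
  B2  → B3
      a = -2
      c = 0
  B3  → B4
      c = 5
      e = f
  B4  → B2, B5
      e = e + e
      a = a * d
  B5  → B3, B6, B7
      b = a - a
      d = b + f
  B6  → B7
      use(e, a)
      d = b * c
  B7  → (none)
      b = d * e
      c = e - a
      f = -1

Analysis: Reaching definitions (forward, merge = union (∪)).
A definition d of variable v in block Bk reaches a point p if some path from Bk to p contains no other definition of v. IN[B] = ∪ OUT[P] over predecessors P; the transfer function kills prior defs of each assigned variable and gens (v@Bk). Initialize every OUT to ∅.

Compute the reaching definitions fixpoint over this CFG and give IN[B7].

Converged values:
  B0:  IN={}  OUT={c@B0, e@B0}
  B1:  IN={c@B0, e@B0}  OUT={c@B0, e@B0, f@B1}
  B2:  IN={a@B4, b@B5, c@B0, c@B3, d@B5, e@B0, e@B4, f@B1}  OUT={a@B2, b@B5, c@B2, d@B5, e@B0, e@B4, f@B1}
  B3:  IN={a@B2, a@B4, b@B5, c@B0, c@B2, c@B3, d@B5, e@B0, e@B4, f@B1}  OUT={a@B2, a@B4, b@B5, c@B3, d@B5, e@B3, f@B1}
  B4:  IN={a@B2, a@B4, b@B5, c@B3, d@B5, e@B3, f@B1}  OUT={a@B4, b@B5, c@B3, d@B5, e@B4, f@B1}
  B5:  IN={a@B4, b@B5, c@B3, d@B5, e@B4, f@B1}  OUT={a@B4, b@B5, c@B3, d@B5, e@B4, f@B1}
  B6:  IN={a@B4, b@B5, c@B3, d@B5, e@B4, f@B1}  OUT={a@B4, b@B5, c@B3, d@B6, e@B4, f@B1}
  B7:  IN={a@B4, b@B5, c@B3, d@B5, d@B6, e@B4, f@B1}  OUT={a@B4, b@B7, c@B7, d@B5, d@B6, e@B4, f@B7}

Merge at B7: IN[B7] = OUT[B5] ⊔ OUT[B6] = {a@B4, b@B5, c@B3, d@B5, d@B6, e@B4, f@B1}

Answer: {a@B4, b@B5, c@B3, d@B5, d@B6, e@B4, f@B1}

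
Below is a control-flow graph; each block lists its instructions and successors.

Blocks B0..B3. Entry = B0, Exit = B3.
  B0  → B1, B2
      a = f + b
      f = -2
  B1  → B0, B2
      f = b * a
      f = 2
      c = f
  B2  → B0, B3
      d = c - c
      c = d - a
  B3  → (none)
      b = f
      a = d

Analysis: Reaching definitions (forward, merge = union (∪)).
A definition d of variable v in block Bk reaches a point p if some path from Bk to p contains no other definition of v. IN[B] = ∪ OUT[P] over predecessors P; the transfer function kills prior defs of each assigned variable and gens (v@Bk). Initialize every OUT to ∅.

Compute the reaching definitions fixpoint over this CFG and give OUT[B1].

Fixpoint table:
  B0:  IN={a@B0, c@B1, c@B2, d@B2, f@B0, f@B1}  OUT={a@B0, c@B1, c@B2, d@B2, f@B0}
  B1:  IN={a@B0, c@B1, c@B2, d@B2, f@B0}  OUT={a@B0, c@B1, d@B2, f@B1}
  B2:  IN={a@B0, c@B1, c@B2, d@B2, f@B0, f@B1}  OUT={a@B0, c@B2, d@B2, f@B0, f@B1}
  B3:  IN={a@B0, c@B2, d@B2, f@B0, f@B1}  OUT={a@B3, b@B3, c@B2, d@B2, f@B0, f@B1}

Merge at B1: IN[B1] = OUT[B0] = {a@B0, c@B1, c@B2, d@B2, f@B0}
Applying B1's transfer function to that IN value gives OUT[B1] (row B1 above).

Answer: {a@B0, c@B1, d@B2, f@B1}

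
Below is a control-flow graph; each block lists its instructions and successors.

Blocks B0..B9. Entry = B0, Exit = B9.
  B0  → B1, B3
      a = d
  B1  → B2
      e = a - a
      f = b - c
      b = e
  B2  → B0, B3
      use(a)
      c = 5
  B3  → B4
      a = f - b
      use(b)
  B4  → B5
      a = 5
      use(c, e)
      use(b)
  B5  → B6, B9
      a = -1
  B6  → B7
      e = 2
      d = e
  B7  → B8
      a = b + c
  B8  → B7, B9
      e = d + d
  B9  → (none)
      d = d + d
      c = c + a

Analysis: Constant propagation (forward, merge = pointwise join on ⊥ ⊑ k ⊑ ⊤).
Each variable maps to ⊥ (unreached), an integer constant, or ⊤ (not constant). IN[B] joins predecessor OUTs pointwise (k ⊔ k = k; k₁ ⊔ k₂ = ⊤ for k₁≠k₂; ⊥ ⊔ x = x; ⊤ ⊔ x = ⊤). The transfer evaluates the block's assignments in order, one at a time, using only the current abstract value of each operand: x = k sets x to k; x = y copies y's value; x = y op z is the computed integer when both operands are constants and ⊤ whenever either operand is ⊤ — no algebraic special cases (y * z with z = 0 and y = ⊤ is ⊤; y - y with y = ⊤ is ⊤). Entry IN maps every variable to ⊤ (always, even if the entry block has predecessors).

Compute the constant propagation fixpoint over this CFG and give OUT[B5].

Fixpoint table:
  B0:  IN=(all ⊤)  OUT=(all ⊤)
  B1:  IN=(all ⊤)  OUT=(all ⊤)
  B2:  IN=(all ⊤)  OUT={c:5; rest ⊤}
  B3:  IN=(all ⊤)  OUT=(all ⊤)
  B4:  IN=(all ⊤)  OUT={a:5; rest ⊤}
  B5:  IN={a:5; rest ⊤}  OUT={a:-1; rest ⊤}
  B6:  IN={a:-1; rest ⊤}  OUT={a:-1, d:2, e:2; rest ⊤}
  B7:  IN={d:2; rest ⊤}  OUT={d:2; rest ⊤}
  B8:  IN={d:2; rest ⊤}  OUT={d:2, e:4; rest ⊤}
  B9:  IN=(all ⊤)  OUT=(all ⊤)

Merge at B5: IN[B5] = OUT[B4] = {a: 5, b: ⊤, c: ⊤, d: ⊤, e: ⊤, f: ⊤}
Applying B5's transfer function to that IN value gives OUT[B5] (row B5 above).

Answer: {a: -1, b: ⊤, c: ⊤, d: ⊤, e: ⊤, f: ⊤}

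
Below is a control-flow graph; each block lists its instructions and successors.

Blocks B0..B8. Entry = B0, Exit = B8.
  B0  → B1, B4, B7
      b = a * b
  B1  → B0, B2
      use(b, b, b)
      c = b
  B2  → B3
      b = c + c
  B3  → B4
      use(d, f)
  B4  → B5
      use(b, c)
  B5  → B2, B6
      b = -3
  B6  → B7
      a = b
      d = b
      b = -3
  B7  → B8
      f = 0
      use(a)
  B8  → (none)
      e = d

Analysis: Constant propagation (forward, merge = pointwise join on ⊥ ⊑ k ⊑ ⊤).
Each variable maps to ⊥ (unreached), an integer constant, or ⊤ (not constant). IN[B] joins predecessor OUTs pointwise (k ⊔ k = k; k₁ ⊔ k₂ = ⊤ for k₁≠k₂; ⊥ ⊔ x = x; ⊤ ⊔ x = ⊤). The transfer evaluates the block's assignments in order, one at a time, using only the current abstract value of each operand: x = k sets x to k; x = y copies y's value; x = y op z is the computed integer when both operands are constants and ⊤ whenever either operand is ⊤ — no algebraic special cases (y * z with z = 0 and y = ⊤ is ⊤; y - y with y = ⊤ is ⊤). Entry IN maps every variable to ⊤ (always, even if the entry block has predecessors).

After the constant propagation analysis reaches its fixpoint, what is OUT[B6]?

Answer: {a: -3, b: -3, c: ⊤, d: -3, e: ⊤, f: ⊤}

Trace:
Fixpoint table:
  B0:  IN=(all ⊤)  OUT=(all ⊤)
  B1:  IN=(all ⊤)  OUT=(all ⊤)
  B2:  IN=(all ⊤)  OUT=(all ⊤)
  B3:  IN=(all ⊤)  OUT=(all ⊤)
  B4:  IN=(all ⊤)  OUT=(all ⊤)
  B5:  IN=(all ⊤)  OUT={b:-3; rest ⊤}
  B6:  IN={b:-3; rest ⊤}  OUT={a:-3, b:-3, d:-3; rest ⊤}
  B7:  IN=(all ⊤)  OUT={f:0; rest ⊤}
  B8:  IN={f:0; rest ⊤}  OUT={f:0; rest ⊤}

Merge at B6: IN[B6] = OUT[B5] = {a: ⊤, b: -3, c: ⊤, d: ⊤, e: ⊤, f: ⊤}
Applying B6's transfer function to that IN value gives OUT[B6] (row B6 above).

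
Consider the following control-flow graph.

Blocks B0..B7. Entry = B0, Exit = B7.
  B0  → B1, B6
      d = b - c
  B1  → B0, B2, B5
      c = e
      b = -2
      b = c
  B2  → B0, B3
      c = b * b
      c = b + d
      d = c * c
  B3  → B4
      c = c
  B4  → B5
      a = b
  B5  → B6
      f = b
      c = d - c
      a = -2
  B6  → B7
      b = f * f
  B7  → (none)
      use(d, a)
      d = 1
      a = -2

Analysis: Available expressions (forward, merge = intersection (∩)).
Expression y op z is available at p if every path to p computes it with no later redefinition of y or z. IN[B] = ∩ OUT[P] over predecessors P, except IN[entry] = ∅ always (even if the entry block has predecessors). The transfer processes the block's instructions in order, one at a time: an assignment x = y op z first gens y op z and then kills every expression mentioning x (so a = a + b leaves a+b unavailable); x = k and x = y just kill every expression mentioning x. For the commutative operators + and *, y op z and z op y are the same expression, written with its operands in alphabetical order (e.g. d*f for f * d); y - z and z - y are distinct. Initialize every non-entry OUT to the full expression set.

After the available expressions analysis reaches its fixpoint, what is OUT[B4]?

Answer: {b*b}

Working:
Fixpoint table:
  B0:   IN={}   OUT={b-c}
  B1:   IN={b-c}   OUT={}
  B2:   IN={}   OUT={b*b, c*c}
  B3:   IN={b*b, c*c}   OUT={b*b}
  B4:   IN={b*b}   OUT={b*b}
  B5:   IN={}   OUT={}
  B6:   IN={}   OUT={f*f}
  B7:   IN={f*f}   OUT={f*f}

Merge at B4: IN[B4] = OUT[B3] = {b*b}
Applying B4's transfer function to that IN value gives OUT[B4] (row B4 above).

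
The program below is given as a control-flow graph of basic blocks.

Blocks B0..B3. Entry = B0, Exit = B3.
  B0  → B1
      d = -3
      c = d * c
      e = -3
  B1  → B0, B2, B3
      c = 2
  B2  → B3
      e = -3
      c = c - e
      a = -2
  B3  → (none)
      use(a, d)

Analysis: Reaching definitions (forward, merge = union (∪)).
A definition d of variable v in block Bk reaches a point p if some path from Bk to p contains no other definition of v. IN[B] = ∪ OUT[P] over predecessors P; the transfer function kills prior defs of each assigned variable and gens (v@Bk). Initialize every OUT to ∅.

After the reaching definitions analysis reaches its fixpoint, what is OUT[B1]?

Answer: {c@B1, d@B0, e@B0}

Trace:
Per-block solution:
  B0:   IN={c@B1, d@B0, e@B0}   OUT={c@B0, d@B0, e@B0}
  B1:   IN={c@B0, d@B0, e@B0}   OUT={c@B1, d@B0, e@B0}
  B2:   IN={c@B1, d@B0, e@B0}   OUT={a@B2, c@B2, d@B0, e@B2}
  B3:   IN={a@B2, c@B1, c@B2, d@B0, e@B0, e@B2}   OUT={a@B2, c@B1, c@B2, d@B0, e@B0, e@B2}

Merge at B1: IN[B1] = OUT[B0] = {c@B0, d@B0, e@B0}
Applying B1's transfer function to that IN value gives OUT[B1] (row B1 above).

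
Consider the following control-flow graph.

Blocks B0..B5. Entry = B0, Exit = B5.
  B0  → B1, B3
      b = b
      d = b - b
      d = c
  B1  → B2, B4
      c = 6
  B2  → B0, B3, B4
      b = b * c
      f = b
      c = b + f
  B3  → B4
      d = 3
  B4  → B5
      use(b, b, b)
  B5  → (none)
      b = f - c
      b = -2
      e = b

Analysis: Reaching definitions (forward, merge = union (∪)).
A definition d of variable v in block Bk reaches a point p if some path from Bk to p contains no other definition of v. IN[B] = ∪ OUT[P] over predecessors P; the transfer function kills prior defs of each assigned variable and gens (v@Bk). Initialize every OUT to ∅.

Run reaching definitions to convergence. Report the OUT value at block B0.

Answer: {b@B0, c@B2, d@B0, f@B2}

Trace:
Per-block solution:
  B0:  IN={b@B2, c@B2, d@B0, f@B2}  OUT={b@B0, c@B2, d@B0, f@B2}
  B1:  IN={b@B0, c@B2, d@B0, f@B2}  OUT={b@B0, c@B1, d@B0, f@B2}
  B2:  IN={b@B0, c@B1, d@B0, f@B2}  OUT={b@B2, c@B2, d@B0, f@B2}
  B3:  IN={b@B0, b@B2, c@B2, d@B0, f@B2}  OUT={b@B0, b@B2, c@B2, d@B3, f@B2}
  B4:  IN={b@B0, b@B2, c@B1, c@B2, d@B0, d@B3, f@B2}  OUT={b@B0, b@B2, c@B1, c@B2, d@B0, d@B3, f@B2}
  B5:  IN={b@B0, b@B2, c@B1, c@B2, d@B0, d@B3, f@B2}  OUT={b@B5, c@B1, c@B2, d@B0, d@B3, e@B5, f@B2}

Merge at B0 (entry node, so the boundary value {} is joined with the incoming edge(s)): IN[B0] = {} ⊔ OUT[B2] = {b@B2, c@B2, d@B0, f@B2}
Applying B0's transfer function to that IN value gives OUT[B0] (row B0 above).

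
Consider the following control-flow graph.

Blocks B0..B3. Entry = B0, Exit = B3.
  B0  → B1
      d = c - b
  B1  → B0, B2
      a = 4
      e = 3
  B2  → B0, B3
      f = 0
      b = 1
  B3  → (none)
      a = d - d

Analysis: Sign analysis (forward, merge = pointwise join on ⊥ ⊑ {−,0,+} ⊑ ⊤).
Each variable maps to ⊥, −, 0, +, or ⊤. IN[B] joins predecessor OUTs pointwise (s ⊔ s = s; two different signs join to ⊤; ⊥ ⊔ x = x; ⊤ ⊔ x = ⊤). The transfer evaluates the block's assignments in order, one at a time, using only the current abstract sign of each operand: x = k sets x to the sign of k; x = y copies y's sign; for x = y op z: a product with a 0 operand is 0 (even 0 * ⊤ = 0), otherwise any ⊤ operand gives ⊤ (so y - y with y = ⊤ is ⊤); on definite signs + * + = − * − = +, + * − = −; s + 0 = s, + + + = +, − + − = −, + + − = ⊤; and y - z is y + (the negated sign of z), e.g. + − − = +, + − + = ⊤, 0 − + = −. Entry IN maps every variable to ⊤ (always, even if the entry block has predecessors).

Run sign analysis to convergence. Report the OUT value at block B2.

Per-block solution:
  B0:  IN=(all ⊤)  OUT=(all ⊤)
  B1:  IN=(all ⊤)  OUT={a:+, e:+; rest ⊤}
  B2:  IN={a:+, e:+; rest ⊤}  OUT={a:+, b:+, e:+, f:0; rest ⊤}
  B3:  IN={a:+, b:+, e:+, f:0; rest ⊤}  OUT={b:+, e:+, f:0; rest ⊤}

Merge at B2: IN[B2] = OUT[B1] = {a: +, b: ⊤, c: ⊤, d: ⊤, e: +, f: ⊤}
Applying B2's transfer function to that IN value gives OUT[B2] (row B2 above).

Answer: {a: +, b: +, c: ⊤, d: ⊤, e: +, f: 0}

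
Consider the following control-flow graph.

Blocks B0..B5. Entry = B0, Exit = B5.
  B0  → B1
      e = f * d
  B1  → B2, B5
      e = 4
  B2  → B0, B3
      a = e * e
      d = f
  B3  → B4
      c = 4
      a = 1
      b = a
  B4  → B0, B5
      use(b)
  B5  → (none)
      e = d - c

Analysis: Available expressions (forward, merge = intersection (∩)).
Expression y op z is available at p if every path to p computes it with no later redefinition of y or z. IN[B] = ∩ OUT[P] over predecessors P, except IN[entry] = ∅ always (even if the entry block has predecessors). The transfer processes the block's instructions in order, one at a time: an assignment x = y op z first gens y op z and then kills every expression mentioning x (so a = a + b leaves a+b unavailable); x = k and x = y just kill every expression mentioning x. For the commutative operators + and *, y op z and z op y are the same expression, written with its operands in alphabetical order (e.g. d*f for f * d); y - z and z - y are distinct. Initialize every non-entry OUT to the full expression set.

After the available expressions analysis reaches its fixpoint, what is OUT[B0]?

Answer: {d*f}

Working:
Per-block solution:
  B0:  IN={}  OUT={d*f}
  B1:  IN={d*f}  OUT={d*f}
  B2:  IN={d*f}  OUT={e*e}
  B3:  IN={e*e}  OUT={e*e}
  B4:  IN={e*e}  OUT={e*e}
  B5:  IN={}  OUT={d-c}

Merge at B0 (entry node, so the boundary value {} is joined with the incoming edge(s)): IN[B0] = {} ∩ OUT[B2] ∩ OUT[B4] = {}
Applying B0's transfer function to that IN value gives OUT[B0] (row B0 above).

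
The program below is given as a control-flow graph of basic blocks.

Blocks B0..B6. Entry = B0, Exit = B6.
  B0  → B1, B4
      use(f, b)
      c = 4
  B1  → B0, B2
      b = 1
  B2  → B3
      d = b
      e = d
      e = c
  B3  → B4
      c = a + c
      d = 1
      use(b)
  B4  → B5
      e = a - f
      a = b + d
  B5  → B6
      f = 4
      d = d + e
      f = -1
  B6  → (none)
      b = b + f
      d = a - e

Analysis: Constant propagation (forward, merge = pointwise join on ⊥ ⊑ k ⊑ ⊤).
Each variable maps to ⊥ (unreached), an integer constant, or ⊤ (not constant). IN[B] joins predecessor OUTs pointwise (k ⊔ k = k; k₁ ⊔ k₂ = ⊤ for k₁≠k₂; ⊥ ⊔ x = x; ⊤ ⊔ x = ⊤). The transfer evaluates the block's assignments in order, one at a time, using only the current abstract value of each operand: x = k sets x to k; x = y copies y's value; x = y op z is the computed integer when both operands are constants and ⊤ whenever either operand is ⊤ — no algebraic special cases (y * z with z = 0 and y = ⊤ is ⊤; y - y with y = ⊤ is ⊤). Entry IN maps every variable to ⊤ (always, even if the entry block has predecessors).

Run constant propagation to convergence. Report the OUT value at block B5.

Converged values:
  B0:  IN=(all ⊤)  OUT={c:4; rest ⊤}
  B1:  IN={c:4; rest ⊤}  OUT={b:1, c:4; rest ⊤}
  B2:  IN={b:1, c:4; rest ⊤}  OUT={b:1, c:4, d:1, e:4; rest ⊤}
  B3:  IN={b:1, c:4, d:1, e:4; rest ⊤}  OUT={b:1, d:1, e:4; rest ⊤}
  B4:  IN=(all ⊤)  OUT=(all ⊤)
  B5:  IN=(all ⊤)  OUT={f:-1; rest ⊤}
  B6:  IN={f:-1; rest ⊤}  OUT={f:-1; rest ⊤}

Merge at B5: IN[B5] = OUT[B4] = {a: ⊤, b: ⊤, c: ⊤, d: ⊤, e: ⊤, f: ⊤}
Applying B5's transfer function to that IN value gives OUT[B5] (row B5 above).

Answer: {a: ⊤, b: ⊤, c: ⊤, d: ⊤, e: ⊤, f: -1}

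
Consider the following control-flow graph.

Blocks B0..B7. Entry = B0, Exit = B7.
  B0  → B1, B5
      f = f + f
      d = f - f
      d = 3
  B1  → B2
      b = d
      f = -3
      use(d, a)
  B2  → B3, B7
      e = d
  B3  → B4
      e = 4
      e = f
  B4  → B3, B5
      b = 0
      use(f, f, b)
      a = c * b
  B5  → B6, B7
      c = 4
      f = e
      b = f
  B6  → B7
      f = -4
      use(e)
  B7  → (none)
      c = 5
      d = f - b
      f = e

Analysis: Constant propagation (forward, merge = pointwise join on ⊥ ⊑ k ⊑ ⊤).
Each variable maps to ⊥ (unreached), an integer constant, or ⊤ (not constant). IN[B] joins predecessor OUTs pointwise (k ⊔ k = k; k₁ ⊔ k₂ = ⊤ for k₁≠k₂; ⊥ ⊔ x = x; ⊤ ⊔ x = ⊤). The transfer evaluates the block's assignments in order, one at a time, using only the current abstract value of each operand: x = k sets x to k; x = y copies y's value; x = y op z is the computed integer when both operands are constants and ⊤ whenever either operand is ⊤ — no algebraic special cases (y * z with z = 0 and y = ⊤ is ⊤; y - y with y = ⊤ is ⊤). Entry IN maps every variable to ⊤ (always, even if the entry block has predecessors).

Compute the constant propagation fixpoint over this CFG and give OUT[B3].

Answer: {a: ⊤, b: ⊤, c: ⊤, d: 3, e: -3, f: -3}

Derivation:
Fixpoint table:
  B0: | IN=(all ⊤) | OUT={d:3; rest ⊤}
  B1: | IN={d:3; rest ⊤} | OUT={b:3, d:3, f:-3; rest ⊤}
  B2: | IN={b:3, d:3, f:-3; rest ⊤} | OUT={b:3, d:3, e:3, f:-3; rest ⊤}
  B3: | IN={d:3, f:-3; rest ⊤} | OUT={d:3, e:-3, f:-3; rest ⊤}
  B4: | IN={d:3, e:-3, f:-3; rest ⊤} | OUT={b:0, d:3, e:-3, f:-3; rest ⊤}
  B5: | IN={d:3; rest ⊤} | OUT={c:4, d:3; rest ⊤}
  B6: | IN={c:4, d:3; rest ⊤} | OUT={c:4, d:3, f:-4; rest ⊤}
  B7: | IN={d:3; rest ⊤} | OUT={c:5; rest ⊤}

Merge at B3: IN[B3] = OUT[B2] ⊔ OUT[B4] = {a: ⊤, b: ⊤, c: ⊤, d: 3, e: ⊤, f: -3}
Applying B3's transfer function to that IN value gives OUT[B3] (row B3 above).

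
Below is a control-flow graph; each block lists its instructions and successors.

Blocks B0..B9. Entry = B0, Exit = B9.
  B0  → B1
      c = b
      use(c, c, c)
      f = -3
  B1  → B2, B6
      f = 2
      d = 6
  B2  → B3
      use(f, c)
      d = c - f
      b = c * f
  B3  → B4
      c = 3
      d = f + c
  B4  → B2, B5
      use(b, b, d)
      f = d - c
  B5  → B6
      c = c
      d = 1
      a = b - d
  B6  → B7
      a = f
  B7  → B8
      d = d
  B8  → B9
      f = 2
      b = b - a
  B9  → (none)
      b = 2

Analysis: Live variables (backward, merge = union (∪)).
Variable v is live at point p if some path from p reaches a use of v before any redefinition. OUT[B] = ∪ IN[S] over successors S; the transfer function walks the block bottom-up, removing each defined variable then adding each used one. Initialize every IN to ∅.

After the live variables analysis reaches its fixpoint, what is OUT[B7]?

Converged values:
  B0:   IN={b}   OUT={b, c}
  B1:   IN={b, c}   OUT={b, c, d, f}
  B2:   IN={c, f}   OUT={b, f}
  B3:   IN={b, f}   OUT={b, c, d}
  B4:   IN={b, c, d}   OUT={b, c, f}
  B5:   IN={b, c, f}   OUT={b, d, f}
  B6:   IN={b, d, f}   OUT={a, b, d}
  B7:   IN={a, b, d}   OUT={a, b}
  B8:   IN={a, b}   OUT={}
  B9:   IN={}   OUT={}

Merge at B7: OUT[B7] = IN[B8] = {a, b}

Answer: {a, b}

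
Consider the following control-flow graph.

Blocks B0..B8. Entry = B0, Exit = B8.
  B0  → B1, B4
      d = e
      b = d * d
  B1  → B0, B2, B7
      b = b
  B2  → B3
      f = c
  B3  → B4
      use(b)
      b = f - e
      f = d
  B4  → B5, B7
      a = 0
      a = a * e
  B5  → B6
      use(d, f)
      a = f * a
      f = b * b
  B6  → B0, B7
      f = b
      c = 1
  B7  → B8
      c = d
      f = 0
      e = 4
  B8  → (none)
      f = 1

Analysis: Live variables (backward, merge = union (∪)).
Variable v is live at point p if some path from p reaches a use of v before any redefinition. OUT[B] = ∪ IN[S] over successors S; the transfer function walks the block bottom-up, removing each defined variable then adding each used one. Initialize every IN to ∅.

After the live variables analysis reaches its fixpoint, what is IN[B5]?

Converged values:
  B0: | IN={c, e, f} | OUT={b, c, d, e, f}
  B1: | IN={b, c, d, e, f} | OUT={b, c, d, e, f}
  B2: | IN={b, c, d, e} | OUT={b, d, e, f}
  B3: | IN={b, d, e, f} | OUT={b, d, e, f}
  B4: | IN={b, d, e, f} | OUT={a, b, d, e, f}
  B5: | IN={a, b, d, e, f} | OUT={b, d, e}
  B6: | IN={b, d, e} | OUT={c, d, e, f}
  B7: | IN={d} | OUT={}
  B8: | IN={} | OUT={}

Merge at B5: OUT[B5] = IN[B6] = {b, d, e}
Applying B5's transfer function to that OUT value gives IN[B5] (row B5 above).

Answer: {a, b, d, e, f}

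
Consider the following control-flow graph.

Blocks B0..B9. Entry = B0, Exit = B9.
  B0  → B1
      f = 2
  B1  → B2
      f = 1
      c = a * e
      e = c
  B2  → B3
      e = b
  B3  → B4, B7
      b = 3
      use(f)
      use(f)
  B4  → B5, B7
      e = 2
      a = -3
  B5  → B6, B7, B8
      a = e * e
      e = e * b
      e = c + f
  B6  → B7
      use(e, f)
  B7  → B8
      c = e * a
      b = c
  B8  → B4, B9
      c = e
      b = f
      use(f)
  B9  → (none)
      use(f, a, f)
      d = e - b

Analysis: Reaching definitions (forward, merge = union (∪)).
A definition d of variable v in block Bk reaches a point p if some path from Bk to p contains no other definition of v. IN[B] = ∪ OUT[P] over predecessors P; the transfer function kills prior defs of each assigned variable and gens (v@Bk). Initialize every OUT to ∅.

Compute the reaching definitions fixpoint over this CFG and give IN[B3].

Answer: {c@B1, e@B2, f@B1}

Derivation:
Fixpoint table:
  B0: | IN={} | OUT={f@B0}
  B1: | IN={f@B0} | OUT={c@B1, e@B1, f@B1}
  B2: | IN={c@B1, e@B1, f@B1} | OUT={c@B1, e@B2, f@B1}
  B3: | IN={c@B1, e@B2, f@B1} | OUT={b@B3, c@B1, e@B2, f@B1}
  B4: | IN={a@B4, a@B5, b@B3, b@B8, c@B1, c@B8, e@B2, e@B4, e@B5, f@B1} | OUT={a@B4, b@B3, b@B8, c@B1, c@B8, e@B4, f@B1}
  B5: | IN={a@B4, b@B3, b@B8, c@B1, c@B8, e@B4, f@B1} | OUT={a@B5, b@B3, b@B8, c@B1, c@B8, e@B5, f@B1}
  B6: | IN={a@B5, b@B3, b@B8, c@B1, c@B8, e@B5, f@B1} | OUT={a@B5, b@B3, b@B8, c@B1, c@B8, e@B5, f@B1}
  B7: | IN={a@B4, a@B5, b@B3, b@B8, c@B1, c@B8, e@B2, e@B4, e@B5, f@B1} | OUT={a@B4, a@B5, b@B7, c@B7, e@B2, e@B4, e@B5, f@B1}
  B8: | IN={a@B4, a@B5, b@B3, b@B7, b@B8, c@B1, c@B7, c@B8, e@B2, e@B4, e@B5, f@B1} | OUT={a@B4, a@B5, b@B8, c@B8, e@B2, e@B4, e@B5, f@B1}
  B9: | IN={a@B4, a@B5, b@B8, c@B8, e@B2, e@B4, e@B5, f@B1} | OUT={a@B4, a@B5, b@B8, c@B8, d@B9, e@B2, e@B4, e@B5, f@B1}

Merge at B3: IN[B3] = OUT[B2] = {c@B1, e@B2, f@B1}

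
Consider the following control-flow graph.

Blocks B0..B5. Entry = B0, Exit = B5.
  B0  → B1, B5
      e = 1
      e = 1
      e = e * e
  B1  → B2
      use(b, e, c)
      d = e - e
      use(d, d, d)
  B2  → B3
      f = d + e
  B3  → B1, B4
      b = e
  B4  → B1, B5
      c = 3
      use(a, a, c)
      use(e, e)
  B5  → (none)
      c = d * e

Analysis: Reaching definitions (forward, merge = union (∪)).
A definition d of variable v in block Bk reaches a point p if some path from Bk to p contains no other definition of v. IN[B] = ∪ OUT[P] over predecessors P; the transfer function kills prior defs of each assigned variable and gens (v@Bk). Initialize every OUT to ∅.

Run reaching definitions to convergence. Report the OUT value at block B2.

Converged values:
  B0: | IN={} | OUT={e@B0}
  B1: | IN={b@B3, c@B4, d@B1, e@B0, f@B2} | OUT={b@B3, c@B4, d@B1, e@B0, f@B2}
  B2: | IN={b@B3, c@B4, d@B1, e@B0, f@B2} | OUT={b@B3, c@B4, d@B1, e@B0, f@B2}
  B3: | IN={b@B3, c@B4, d@B1, e@B0, f@B2} | OUT={b@B3, c@B4, d@B1, e@B0, f@B2}
  B4: | IN={b@B3, c@B4, d@B1, e@B0, f@B2} | OUT={b@B3, c@B4, d@B1, e@B0, f@B2}
  B5: | IN={b@B3, c@B4, d@B1, e@B0, f@B2} | OUT={b@B3, c@B5, d@B1, e@B0, f@B2}

Merge at B2: IN[B2] = OUT[B1] = {b@B3, c@B4, d@B1, e@B0, f@B2}
Applying B2's transfer function to that IN value gives OUT[B2] (row B2 above).

Answer: {b@B3, c@B4, d@B1, e@B0, f@B2}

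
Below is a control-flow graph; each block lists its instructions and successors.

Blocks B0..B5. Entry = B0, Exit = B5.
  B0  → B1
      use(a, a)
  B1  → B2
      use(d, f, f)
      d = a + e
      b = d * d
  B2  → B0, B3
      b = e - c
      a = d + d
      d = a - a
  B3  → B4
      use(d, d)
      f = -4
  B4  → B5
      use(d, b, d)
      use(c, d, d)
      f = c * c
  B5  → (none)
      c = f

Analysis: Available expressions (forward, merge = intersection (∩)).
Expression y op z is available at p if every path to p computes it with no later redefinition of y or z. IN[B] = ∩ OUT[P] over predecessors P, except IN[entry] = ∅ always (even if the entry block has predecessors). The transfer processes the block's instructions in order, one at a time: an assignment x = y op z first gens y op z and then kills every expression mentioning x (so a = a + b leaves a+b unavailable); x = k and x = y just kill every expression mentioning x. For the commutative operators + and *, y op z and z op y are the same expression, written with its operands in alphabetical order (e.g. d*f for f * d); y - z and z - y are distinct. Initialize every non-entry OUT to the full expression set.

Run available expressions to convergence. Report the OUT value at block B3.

Fixpoint table:
  B0:   IN={}   OUT={}
  B1:   IN={}   OUT={a+e, d*d}
  B2:   IN={a+e, d*d}   OUT={a-a, e-c}
  B3:   IN={a-a, e-c}   OUT={a-a, e-c}
  B4:   IN={a-a, e-c}   OUT={a-a, c*c, e-c}
  B5:   IN={a-a, c*c, e-c}   OUT={a-a}

Merge at B3: IN[B3] = OUT[B2] = {a-a, e-c}
Applying B3's transfer function to that IN value gives OUT[B3] (row B3 above).

Answer: {a-a, e-c}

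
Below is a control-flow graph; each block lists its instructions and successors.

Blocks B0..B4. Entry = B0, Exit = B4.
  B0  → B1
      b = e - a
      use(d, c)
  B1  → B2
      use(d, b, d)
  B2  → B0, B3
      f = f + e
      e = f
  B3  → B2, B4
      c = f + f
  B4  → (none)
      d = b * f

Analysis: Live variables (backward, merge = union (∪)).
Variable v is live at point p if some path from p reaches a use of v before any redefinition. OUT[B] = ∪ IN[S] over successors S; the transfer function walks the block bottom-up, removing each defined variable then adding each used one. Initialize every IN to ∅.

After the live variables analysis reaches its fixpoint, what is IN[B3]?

Fixpoint table:
  B0:  IN={a, c, d, e, f}  OUT={a, b, c, d, e, f}
  B1:  IN={a, b, c, d, e, f}  OUT={a, b, c, d, e, f}
  B2:  IN={a, b, c, d, e, f}  OUT={a, b, c, d, e, f}
  B3:  IN={a, b, d, e, f}  OUT={a, b, c, d, e, f}
  B4:  IN={b, f}  OUT={}

Merge at B3: OUT[B3] = IN[B2] ⊔ IN[B4] = {a, b, c, d, e, f}
Applying B3's transfer function to that OUT value gives IN[B3] (row B3 above).

Answer: {a, b, d, e, f}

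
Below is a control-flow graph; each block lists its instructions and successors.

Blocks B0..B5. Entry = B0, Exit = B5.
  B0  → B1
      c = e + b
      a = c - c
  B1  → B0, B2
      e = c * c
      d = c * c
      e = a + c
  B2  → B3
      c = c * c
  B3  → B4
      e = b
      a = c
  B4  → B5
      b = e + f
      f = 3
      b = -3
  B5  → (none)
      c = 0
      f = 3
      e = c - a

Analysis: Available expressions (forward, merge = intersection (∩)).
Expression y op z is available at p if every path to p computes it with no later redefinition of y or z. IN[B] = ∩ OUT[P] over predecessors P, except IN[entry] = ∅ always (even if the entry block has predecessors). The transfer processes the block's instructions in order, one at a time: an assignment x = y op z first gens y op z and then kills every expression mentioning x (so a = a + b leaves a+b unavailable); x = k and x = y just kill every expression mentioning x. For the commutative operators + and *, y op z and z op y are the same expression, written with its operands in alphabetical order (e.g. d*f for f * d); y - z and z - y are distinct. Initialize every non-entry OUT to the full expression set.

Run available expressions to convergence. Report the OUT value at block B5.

Answer: {c-a}

Trace:
Fixpoint table:
  B0:   IN={}   OUT={b+e, c-c}
  B1:   IN={b+e, c-c}   OUT={a+c, c*c, c-c}
  B2:   IN={a+c, c*c, c-c}   OUT={}
  B3:   IN={}   OUT={}
  B4:   IN={}   OUT={}
  B5:   IN={}   OUT={c-a}

Merge at B5: IN[B5] = OUT[B4] = {}
Applying B5's transfer function to that IN value gives OUT[B5] (row B5 above).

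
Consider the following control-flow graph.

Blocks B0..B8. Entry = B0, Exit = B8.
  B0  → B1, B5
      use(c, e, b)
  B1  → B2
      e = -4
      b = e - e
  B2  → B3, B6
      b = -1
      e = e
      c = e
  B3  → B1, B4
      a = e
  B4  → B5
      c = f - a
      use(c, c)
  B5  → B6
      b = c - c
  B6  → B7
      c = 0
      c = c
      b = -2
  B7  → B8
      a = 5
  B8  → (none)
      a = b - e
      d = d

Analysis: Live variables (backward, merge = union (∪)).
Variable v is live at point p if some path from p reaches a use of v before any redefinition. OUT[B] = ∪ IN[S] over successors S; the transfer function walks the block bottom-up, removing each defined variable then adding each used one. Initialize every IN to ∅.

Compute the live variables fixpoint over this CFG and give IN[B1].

Answer: {d, f}

Working:
Fixpoint table:
  B0:   IN={b, c, d, e, f}   OUT={c, d, e, f}
  B1:   IN={d, f}   OUT={d, e, f}
  B2:   IN={d, e, f}   OUT={d, e, f}
  B3:   IN={d, e, f}   OUT={a, d, e, f}
  B4:   IN={a, d, e, f}   OUT={c, d, e}
  B5:   IN={c, d, e}   OUT={d, e}
  B6:   IN={d, e}   OUT={b, d, e}
  B7:   IN={b, d, e}   OUT={b, d, e}
  B8:   IN={b, d, e}   OUT={}

Merge at B1: OUT[B1] = IN[B2] = {d, e, f}
Applying B1's transfer function to that OUT value gives IN[B1] (row B1 above).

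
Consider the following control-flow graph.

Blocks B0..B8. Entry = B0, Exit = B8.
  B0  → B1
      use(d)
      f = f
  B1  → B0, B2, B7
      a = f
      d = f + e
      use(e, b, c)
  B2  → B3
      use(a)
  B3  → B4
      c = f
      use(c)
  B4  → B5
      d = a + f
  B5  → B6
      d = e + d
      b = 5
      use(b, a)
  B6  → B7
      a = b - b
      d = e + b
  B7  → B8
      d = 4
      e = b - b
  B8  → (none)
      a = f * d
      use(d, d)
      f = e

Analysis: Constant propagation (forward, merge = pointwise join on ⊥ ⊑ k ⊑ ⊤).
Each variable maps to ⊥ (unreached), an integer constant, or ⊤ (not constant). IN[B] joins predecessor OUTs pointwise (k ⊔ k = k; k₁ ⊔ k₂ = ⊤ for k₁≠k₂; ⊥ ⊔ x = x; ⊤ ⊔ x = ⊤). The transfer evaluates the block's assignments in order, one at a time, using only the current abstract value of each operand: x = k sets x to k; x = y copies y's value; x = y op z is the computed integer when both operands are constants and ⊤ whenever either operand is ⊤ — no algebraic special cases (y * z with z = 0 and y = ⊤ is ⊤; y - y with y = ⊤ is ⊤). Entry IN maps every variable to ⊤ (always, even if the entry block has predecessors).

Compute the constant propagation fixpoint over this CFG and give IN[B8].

Per-block solution:
  B0: | IN=(all ⊤) | OUT=(all ⊤)
  B1: | IN=(all ⊤) | OUT=(all ⊤)
  B2: | IN=(all ⊤) | OUT=(all ⊤)
  B3: | IN=(all ⊤) | OUT=(all ⊤)
  B4: | IN=(all ⊤) | OUT=(all ⊤)
  B5: | IN=(all ⊤) | OUT={b:5; rest ⊤}
  B6: | IN={b:5; rest ⊤} | OUT={a:0, b:5; rest ⊤}
  B7: | IN=(all ⊤) | OUT={d:4; rest ⊤}
  B8: | IN={d:4; rest ⊤} | OUT={d:4; rest ⊤}

Merge at B8: IN[B8] = OUT[B7] = {a: ⊤, b: ⊤, c: ⊤, d: 4, e: ⊤, f: ⊤}

Answer: {a: ⊤, b: ⊤, c: ⊤, d: 4, e: ⊤, f: ⊤}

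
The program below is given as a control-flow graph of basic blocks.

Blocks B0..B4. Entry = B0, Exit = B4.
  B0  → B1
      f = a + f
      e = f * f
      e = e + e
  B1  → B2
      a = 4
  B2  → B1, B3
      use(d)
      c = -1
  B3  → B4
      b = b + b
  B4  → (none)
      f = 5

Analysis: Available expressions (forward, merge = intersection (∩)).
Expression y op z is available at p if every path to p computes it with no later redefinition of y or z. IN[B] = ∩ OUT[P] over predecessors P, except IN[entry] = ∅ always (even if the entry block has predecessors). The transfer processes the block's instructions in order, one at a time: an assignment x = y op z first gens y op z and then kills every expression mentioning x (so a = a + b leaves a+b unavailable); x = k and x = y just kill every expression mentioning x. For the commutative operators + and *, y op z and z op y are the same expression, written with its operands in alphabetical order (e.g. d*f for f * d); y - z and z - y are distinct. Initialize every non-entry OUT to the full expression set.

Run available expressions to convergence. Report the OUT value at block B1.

Per-block solution:
  B0: | IN={} | OUT={f*f}
  B1: | IN={f*f} | OUT={f*f}
  B2: | IN={f*f} | OUT={f*f}
  B3: | IN={f*f} | OUT={f*f}
  B4: | IN={f*f} | OUT={}

Merge at B1: IN[B1] = OUT[B0] ∩ OUT[B2] = {f*f}
Applying B1's transfer function to that IN value gives OUT[B1] (row B1 above).

Answer: {f*f}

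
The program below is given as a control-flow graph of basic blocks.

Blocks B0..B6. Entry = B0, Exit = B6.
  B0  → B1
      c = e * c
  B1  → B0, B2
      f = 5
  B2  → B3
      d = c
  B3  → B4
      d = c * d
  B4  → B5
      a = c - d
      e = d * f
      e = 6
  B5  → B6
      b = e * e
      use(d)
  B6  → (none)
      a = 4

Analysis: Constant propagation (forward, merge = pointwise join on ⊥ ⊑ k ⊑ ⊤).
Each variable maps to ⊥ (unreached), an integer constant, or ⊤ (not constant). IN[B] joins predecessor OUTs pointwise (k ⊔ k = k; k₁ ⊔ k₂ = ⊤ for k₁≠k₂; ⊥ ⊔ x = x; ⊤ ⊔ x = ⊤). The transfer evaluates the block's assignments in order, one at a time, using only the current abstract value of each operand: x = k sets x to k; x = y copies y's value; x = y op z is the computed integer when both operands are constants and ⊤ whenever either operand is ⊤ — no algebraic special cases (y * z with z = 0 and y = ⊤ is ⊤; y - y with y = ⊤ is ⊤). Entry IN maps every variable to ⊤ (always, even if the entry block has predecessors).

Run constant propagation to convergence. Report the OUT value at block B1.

Answer: {a: ⊤, b: ⊤, c: ⊤, d: ⊤, e: ⊤, f: 5}

Working:
Per-block solution:
  B0: | IN=(all ⊤) | OUT=(all ⊤)
  B1: | IN=(all ⊤) | OUT={f:5; rest ⊤}
  B2: | IN={f:5; rest ⊤} | OUT={f:5; rest ⊤}
  B3: | IN={f:5; rest ⊤} | OUT={f:5; rest ⊤}
  B4: | IN={f:5; rest ⊤} | OUT={e:6, f:5; rest ⊤}
  B5: | IN={e:6, f:5; rest ⊤} | OUT={b:36, e:6, f:5; rest ⊤}
  B6: | IN={b:36, e:6, f:5; rest ⊤} | OUT={a:4, b:36, e:6, f:5; rest ⊤}

Merge at B1: IN[B1] = OUT[B0] = {a: ⊤, b: ⊤, c: ⊤, d: ⊤, e: ⊤, f: ⊤}
Applying B1's transfer function to that IN value gives OUT[B1] (row B1 above).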